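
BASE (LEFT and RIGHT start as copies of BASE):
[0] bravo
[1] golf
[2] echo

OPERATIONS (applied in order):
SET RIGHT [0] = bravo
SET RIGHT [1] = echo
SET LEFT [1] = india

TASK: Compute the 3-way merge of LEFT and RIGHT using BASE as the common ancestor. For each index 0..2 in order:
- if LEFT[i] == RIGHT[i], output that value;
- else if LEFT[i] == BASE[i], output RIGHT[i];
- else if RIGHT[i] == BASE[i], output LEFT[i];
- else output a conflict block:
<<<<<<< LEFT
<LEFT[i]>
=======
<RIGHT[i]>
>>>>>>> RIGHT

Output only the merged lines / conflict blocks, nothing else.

Answer: bravo
<<<<<<< LEFT
india
=======
echo
>>>>>>> RIGHT
echo

Derivation:
Final LEFT:  [bravo, india, echo]
Final RIGHT: [bravo, echo, echo]
i=0: L=bravo R=bravo -> agree -> bravo
i=1: BASE=golf L=india R=echo all differ -> CONFLICT
i=2: L=echo R=echo -> agree -> echo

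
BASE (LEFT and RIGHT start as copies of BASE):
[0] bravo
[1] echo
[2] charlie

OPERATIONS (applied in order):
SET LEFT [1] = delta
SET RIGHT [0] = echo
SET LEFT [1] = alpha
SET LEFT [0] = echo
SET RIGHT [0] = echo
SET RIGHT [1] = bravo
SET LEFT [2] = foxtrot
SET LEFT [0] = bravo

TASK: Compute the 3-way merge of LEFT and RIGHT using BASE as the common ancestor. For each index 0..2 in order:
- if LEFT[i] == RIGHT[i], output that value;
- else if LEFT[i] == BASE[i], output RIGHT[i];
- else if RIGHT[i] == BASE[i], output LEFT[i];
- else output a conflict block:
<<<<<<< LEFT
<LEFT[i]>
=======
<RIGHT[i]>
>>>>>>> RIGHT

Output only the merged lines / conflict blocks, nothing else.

Answer: echo
<<<<<<< LEFT
alpha
=======
bravo
>>>>>>> RIGHT
foxtrot

Derivation:
Final LEFT:  [bravo, alpha, foxtrot]
Final RIGHT: [echo, bravo, charlie]
i=0: L=bravo=BASE, R=echo -> take RIGHT -> echo
i=1: BASE=echo L=alpha R=bravo all differ -> CONFLICT
i=2: L=foxtrot, R=charlie=BASE -> take LEFT -> foxtrot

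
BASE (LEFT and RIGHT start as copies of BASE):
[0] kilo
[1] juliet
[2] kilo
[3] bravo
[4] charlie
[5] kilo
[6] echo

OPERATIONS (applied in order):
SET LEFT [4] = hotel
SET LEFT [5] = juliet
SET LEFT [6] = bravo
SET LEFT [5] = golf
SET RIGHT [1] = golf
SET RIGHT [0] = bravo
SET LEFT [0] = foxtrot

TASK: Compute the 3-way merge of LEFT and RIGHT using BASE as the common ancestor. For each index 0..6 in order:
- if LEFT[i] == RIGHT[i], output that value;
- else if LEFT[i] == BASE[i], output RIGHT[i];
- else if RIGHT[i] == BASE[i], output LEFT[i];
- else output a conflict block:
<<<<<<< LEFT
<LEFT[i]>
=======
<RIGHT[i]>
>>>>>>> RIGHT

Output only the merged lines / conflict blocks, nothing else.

Answer: <<<<<<< LEFT
foxtrot
=======
bravo
>>>>>>> RIGHT
golf
kilo
bravo
hotel
golf
bravo

Derivation:
Final LEFT:  [foxtrot, juliet, kilo, bravo, hotel, golf, bravo]
Final RIGHT: [bravo, golf, kilo, bravo, charlie, kilo, echo]
i=0: BASE=kilo L=foxtrot R=bravo all differ -> CONFLICT
i=1: L=juliet=BASE, R=golf -> take RIGHT -> golf
i=2: L=kilo R=kilo -> agree -> kilo
i=3: L=bravo R=bravo -> agree -> bravo
i=4: L=hotel, R=charlie=BASE -> take LEFT -> hotel
i=5: L=golf, R=kilo=BASE -> take LEFT -> golf
i=6: L=bravo, R=echo=BASE -> take LEFT -> bravo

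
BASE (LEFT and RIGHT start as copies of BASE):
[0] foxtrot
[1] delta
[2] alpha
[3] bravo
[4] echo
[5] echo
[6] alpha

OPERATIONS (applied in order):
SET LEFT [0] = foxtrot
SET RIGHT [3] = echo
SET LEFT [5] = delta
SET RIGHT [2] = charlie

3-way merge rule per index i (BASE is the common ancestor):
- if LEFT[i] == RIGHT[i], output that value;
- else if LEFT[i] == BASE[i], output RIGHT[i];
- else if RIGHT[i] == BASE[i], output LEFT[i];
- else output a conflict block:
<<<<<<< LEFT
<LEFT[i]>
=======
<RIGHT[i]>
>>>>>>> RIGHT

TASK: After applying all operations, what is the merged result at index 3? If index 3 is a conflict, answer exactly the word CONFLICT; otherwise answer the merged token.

Final LEFT:  [foxtrot, delta, alpha, bravo, echo, delta, alpha]
Final RIGHT: [foxtrot, delta, charlie, echo, echo, echo, alpha]
i=0: L=foxtrot R=foxtrot -> agree -> foxtrot
i=1: L=delta R=delta -> agree -> delta
i=2: L=alpha=BASE, R=charlie -> take RIGHT -> charlie
i=3: L=bravo=BASE, R=echo -> take RIGHT -> echo
i=4: L=echo R=echo -> agree -> echo
i=5: L=delta, R=echo=BASE -> take LEFT -> delta
i=6: L=alpha R=alpha -> agree -> alpha
Index 3 -> echo

Answer: echo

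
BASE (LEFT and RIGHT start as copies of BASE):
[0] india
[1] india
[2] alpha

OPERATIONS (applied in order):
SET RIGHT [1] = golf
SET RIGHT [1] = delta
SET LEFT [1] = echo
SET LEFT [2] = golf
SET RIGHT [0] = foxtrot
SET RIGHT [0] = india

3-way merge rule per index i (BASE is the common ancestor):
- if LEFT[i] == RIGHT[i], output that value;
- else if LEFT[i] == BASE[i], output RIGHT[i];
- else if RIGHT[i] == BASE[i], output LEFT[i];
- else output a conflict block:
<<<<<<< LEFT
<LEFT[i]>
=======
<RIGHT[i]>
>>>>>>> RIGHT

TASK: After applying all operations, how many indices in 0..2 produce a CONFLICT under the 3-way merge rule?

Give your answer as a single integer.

Final LEFT:  [india, echo, golf]
Final RIGHT: [india, delta, alpha]
i=0: L=india R=india -> agree -> india
i=1: BASE=india L=echo R=delta all differ -> CONFLICT
i=2: L=golf, R=alpha=BASE -> take LEFT -> golf
Conflict count: 1

Answer: 1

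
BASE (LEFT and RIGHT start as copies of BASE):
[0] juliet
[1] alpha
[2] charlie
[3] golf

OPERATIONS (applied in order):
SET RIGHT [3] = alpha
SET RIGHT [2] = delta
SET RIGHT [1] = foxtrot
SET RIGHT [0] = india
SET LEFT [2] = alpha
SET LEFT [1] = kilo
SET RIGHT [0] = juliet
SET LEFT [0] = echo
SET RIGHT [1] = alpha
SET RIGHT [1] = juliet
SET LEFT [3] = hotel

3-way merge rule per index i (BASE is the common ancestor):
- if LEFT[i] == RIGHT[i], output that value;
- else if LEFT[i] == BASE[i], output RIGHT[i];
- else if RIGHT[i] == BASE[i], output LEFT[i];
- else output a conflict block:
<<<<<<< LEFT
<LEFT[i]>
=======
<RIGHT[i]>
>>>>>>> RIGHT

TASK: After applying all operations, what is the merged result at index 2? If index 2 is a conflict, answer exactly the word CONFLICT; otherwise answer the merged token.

Final LEFT:  [echo, kilo, alpha, hotel]
Final RIGHT: [juliet, juliet, delta, alpha]
i=0: L=echo, R=juliet=BASE -> take LEFT -> echo
i=1: BASE=alpha L=kilo R=juliet all differ -> CONFLICT
i=2: BASE=charlie L=alpha R=delta all differ -> CONFLICT
i=3: BASE=golf L=hotel R=alpha all differ -> CONFLICT
Index 2 -> CONFLICT

Answer: CONFLICT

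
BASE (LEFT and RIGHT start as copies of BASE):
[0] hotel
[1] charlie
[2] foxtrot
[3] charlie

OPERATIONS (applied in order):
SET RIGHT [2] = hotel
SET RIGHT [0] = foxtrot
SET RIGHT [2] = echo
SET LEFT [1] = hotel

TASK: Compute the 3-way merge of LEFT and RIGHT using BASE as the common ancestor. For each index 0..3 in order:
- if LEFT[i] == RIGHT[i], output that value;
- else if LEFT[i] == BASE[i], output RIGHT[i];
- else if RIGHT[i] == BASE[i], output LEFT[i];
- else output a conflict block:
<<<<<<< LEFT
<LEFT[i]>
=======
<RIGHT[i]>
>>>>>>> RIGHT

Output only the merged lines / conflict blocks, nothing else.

Answer: foxtrot
hotel
echo
charlie

Derivation:
Final LEFT:  [hotel, hotel, foxtrot, charlie]
Final RIGHT: [foxtrot, charlie, echo, charlie]
i=0: L=hotel=BASE, R=foxtrot -> take RIGHT -> foxtrot
i=1: L=hotel, R=charlie=BASE -> take LEFT -> hotel
i=2: L=foxtrot=BASE, R=echo -> take RIGHT -> echo
i=3: L=charlie R=charlie -> agree -> charlie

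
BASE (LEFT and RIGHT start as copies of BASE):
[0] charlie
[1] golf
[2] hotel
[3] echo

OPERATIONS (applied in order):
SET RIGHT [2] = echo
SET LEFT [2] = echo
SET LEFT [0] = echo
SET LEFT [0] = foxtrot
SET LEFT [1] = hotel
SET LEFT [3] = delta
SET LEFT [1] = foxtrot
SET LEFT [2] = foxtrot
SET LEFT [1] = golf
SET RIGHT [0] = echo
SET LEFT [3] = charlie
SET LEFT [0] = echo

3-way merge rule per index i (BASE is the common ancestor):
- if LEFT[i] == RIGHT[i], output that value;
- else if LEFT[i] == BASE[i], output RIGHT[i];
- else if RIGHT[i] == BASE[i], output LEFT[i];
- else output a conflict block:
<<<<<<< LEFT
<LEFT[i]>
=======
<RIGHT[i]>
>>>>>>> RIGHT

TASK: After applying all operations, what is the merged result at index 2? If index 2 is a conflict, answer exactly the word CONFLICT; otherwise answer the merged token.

Answer: CONFLICT

Derivation:
Final LEFT:  [echo, golf, foxtrot, charlie]
Final RIGHT: [echo, golf, echo, echo]
i=0: L=echo R=echo -> agree -> echo
i=1: L=golf R=golf -> agree -> golf
i=2: BASE=hotel L=foxtrot R=echo all differ -> CONFLICT
i=3: L=charlie, R=echo=BASE -> take LEFT -> charlie
Index 2 -> CONFLICT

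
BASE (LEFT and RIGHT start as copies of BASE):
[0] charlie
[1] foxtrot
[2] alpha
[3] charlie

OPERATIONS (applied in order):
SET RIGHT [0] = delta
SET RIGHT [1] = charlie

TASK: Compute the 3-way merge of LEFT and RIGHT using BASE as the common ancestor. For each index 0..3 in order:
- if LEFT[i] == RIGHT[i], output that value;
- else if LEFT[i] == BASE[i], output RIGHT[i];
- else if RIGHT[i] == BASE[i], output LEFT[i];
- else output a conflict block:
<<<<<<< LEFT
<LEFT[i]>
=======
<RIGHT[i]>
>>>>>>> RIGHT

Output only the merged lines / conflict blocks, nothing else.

Answer: delta
charlie
alpha
charlie

Derivation:
Final LEFT:  [charlie, foxtrot, alpha, charlie]
Final RIGHT: [delta, charlie, alpha, charlie]
i=0: L=charlie=BASE, R=delta -> take RIGHT -> delta
i=1: L=foxtrot=BASE, R=charlie -> take RIGHT -> charlie
i=2: L=alpha R=alpha -> agree -> alpha
i=3: L=charlie R=charlie -> agree -> charlie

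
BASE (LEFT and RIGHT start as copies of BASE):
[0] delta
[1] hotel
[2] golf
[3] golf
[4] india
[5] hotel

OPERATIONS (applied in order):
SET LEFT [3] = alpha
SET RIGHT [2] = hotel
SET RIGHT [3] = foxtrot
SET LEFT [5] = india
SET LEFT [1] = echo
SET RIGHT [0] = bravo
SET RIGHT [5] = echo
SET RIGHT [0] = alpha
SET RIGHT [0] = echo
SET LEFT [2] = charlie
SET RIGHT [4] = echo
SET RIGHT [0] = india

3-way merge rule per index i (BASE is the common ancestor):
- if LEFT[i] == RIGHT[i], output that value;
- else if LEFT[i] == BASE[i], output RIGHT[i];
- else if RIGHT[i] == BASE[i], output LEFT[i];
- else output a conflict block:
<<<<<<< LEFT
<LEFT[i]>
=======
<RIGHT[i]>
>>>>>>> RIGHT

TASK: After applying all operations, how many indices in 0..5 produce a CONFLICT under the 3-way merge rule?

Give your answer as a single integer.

Answer: 3

Derivation:
Final LEFT:  [delta, echo, charlie, alpha, india, india]
Final RIGHT: [india, hotel, hotel, foxtrot, echo, echo]
i=0: L=delta=BASE, R=india -> take RIGHT -> india
i=1: L=echo, R=hotel=BASE -> take LEFT -> echo
i=2: BASE=golf L=charlie R=hotel all differ -> CONFLICT
i=3: BASE=golf L=alpha R=foxtrot all differ -> CONFLICT
i=4: L=india=BASE, R=echo -> take RIGHT -> echo
i=5: BASE=hotel L=india R=echo all differ -> CONFLICT
Conflict count: 3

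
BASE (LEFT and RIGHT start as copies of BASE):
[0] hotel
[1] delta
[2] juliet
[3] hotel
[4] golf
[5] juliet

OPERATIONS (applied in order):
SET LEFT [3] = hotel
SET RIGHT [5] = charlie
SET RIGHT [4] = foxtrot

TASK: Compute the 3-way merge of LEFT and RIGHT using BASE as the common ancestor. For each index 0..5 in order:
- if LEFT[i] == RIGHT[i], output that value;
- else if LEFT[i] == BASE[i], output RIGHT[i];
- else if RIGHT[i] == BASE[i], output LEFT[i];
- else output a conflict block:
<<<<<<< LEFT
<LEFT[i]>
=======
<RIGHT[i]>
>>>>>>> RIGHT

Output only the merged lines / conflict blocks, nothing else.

Final LEFT:  [hotel, delta, juliet, hotel, golf, juliet]
Final RIGHT: [hotel, delta, juliet, hotel, foxtrot, charlie]
i=0: L=hotel R=hotel -> agree -> hotel
i=1: L=delta R=delta -> agree -> delta
i=2: L=juliet R=juliet -> agree -> juliet
i=3: L=hotel R=hotel -> agree -> hotel
i=4: L=golf=BASE, R=foxtrot -> take RIGHT -> foxtrot
i=5: L=juliet=BASE, R=charlie -> take RIGHT -> charlie

Answer: hotel
delta
juliet
hotel
foxtrot
charlie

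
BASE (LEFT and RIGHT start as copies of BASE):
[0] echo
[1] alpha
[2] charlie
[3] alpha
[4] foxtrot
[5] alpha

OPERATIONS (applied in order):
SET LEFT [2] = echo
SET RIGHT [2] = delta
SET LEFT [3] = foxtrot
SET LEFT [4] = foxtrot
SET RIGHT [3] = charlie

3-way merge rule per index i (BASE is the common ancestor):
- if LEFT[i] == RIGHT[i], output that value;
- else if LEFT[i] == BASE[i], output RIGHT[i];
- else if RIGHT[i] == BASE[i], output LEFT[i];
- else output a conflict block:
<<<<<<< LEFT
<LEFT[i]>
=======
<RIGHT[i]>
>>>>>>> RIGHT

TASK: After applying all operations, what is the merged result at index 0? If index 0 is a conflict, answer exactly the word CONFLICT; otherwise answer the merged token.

Answer: echo

Derivation:
Final LEFT:  [echo, alpha, echo, foxtrot, foxtrot, alpha]
Final RIGHT: [echo, alpha, delta, charlie, foxtrot, alpha]
i=0: L=echo R=echo -> agree -> echo
i=1: L=alpha R=alpha -> agree -> alpha
i=2: BASE=charlie L=echo R=delta all differ -> CONFLICT
i=3: BASE=alpha L=foxtrot R=charlie all differ -> CONFLICT
i=4: L=foxtrot R=foxtrot -> agree -> foxtrot
i=5: L=alpha R=alpha -> agree -> alpha
Index 0 -> echo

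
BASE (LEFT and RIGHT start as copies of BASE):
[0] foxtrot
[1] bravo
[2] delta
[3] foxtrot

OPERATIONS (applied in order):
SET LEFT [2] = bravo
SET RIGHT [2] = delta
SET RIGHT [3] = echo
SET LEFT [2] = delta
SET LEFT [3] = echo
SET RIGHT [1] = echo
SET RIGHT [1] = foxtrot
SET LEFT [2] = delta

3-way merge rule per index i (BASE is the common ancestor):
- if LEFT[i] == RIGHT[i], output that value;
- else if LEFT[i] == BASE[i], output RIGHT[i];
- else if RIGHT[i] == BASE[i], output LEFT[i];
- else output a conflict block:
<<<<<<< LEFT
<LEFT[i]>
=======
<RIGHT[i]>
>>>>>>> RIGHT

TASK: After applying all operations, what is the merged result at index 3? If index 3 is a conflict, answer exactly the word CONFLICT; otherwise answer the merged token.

Final LEFT:  [foxtrot, bravo, delta, echo]
Final RIGHT: [foxtrot, foxtrot, delta, echo]
i=0: L=foxtrot R=foxtrot -> agree -> foxtrot
i=1: L=bravo=BASE, R=foxtrot -> take RIGHT -> foxtrot
i=2: L=delta R=delta -> agree -> delta
i=3: L=echo R=echo -> agree -> echo
Index 3 -> echo

Answer: echo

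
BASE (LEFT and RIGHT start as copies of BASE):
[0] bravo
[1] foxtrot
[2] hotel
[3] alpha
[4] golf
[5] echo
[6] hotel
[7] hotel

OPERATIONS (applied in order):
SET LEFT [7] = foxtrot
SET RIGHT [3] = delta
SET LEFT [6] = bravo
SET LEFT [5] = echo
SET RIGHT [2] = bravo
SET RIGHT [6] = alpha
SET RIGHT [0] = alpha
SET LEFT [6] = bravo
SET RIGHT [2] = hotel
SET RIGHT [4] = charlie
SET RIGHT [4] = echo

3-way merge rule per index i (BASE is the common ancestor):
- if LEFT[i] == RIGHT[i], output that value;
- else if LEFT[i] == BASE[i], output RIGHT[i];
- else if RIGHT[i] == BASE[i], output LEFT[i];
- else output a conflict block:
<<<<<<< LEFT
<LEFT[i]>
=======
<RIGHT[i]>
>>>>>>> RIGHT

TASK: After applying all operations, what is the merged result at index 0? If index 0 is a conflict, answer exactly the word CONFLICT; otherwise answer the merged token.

Answer: alpha

Derivation:
Final LEFT:  [bravo, foxtrot, hotel, alpha, golf, echo, bravo, foxtrot]
Final RIGHT: [alpha, foxtrot, hotel, delta, echo, echo, alpha, hotel]
i=0: L=bravo=BASE, R=alpha -> take RIGHT -> alpha
i=1: L=foxtrot R=foxtrot -> agree -> foxtrot
i=2: L=hotel R=hotel -> agree -> hotel
i=3: L=alpha=BASE, R=delta -> take RIGHT -> delta
i=4: L=golf=BASE, R=echo -> take RIGHT -> echo
i=5: L=echo R=echo -> agree -> echo
i=6: BASE=hotel L=bravo R=alpha all differ -> CONFLICT
i=7: L=foxtrot, R=hotel=BASE -> take LEFT -> foxtrot
Index 0 -> alpha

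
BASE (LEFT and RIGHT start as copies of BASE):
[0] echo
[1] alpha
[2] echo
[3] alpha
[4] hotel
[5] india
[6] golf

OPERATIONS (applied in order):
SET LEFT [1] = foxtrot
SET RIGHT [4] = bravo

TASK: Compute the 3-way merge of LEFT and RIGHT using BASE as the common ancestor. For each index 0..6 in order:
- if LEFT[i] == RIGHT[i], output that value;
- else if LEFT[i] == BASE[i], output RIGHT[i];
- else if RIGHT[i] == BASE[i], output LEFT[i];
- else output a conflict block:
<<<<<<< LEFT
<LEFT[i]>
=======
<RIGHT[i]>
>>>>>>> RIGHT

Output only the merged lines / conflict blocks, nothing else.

Answer: echo
foxtrot
echo
alpha
bravo
india
golf

Derivation:
Final LEFT:  [echo, foxtrot, echo, alpha, hotel, india, golf]
Final RIGHT: [echo, alpha, echo, alpha, bravo, india, golf]
i=0: L=echo R=echo -> agree -> echo
i=1: L=foxtrot, R=alpha=BASE -> take LEFT -> foxtrot
i=2: L=echo R=echo -> agree -> echo
i=3: L=alpha R=alpha -> agree -> alpha
i=4: L=hotel=BASE, R=bravo -> take RIGHT -> bravo
i=5: L=india R=india -> agree -> india
i=6: L=golf R=golf -> agree -> golf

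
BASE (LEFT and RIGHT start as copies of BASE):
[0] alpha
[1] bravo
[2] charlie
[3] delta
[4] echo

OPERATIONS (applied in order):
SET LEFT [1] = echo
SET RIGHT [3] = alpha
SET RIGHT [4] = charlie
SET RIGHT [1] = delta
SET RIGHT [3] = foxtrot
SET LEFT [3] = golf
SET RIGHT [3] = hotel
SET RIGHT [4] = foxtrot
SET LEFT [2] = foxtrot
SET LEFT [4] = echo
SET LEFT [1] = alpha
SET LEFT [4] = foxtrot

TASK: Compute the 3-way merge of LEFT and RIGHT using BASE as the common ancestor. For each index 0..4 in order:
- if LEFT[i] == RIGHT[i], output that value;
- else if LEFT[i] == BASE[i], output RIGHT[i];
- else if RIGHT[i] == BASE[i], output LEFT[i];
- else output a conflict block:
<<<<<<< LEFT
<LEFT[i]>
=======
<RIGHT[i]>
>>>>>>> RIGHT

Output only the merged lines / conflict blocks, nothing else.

Final LEFT:  [alpha, alpha, foxtrot, golf, foxtrot]
Final RIGHT: [alpha, delta, charlie, hotel, foxtrot]
i=0: L=alpha R=alpha -> agree -> alpha
i=1: BASE=bravo L=alpha R=delta all differ -> CONFLICT
i=2: L=foxtrot, R=charlie=BASE -> take LEFT -> foxtrot
i=3: BASE=delta L=golf R=hotel all differ -> CONFLICT
i=4: L=foxtrot R=foxtrot -> agree -> foxtrot

Answer: alpha
<<<<<<< LEFT
alpha
=======
delta
>>>>>>> RIGHT
foxtrot
<<<<<<< LEFT
golf
=======
hotel
>>>>>>> RIGHT
foxtrot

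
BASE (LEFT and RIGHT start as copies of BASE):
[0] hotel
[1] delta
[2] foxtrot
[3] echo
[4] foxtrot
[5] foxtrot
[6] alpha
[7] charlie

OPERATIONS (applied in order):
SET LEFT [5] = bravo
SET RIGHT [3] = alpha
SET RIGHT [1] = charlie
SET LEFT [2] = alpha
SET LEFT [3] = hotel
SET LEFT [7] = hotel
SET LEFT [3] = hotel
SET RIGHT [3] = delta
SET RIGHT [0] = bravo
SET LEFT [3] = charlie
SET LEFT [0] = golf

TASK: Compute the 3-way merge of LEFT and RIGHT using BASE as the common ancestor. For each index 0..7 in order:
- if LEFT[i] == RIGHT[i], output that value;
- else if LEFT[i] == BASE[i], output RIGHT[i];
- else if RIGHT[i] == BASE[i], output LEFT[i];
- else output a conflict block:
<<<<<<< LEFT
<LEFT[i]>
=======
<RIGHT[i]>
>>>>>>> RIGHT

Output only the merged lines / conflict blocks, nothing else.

Final LEFT:  [golf, delta, alpha, charlie, foxtrot, bravo, alpha, hotel]
Final RIGHT: [bravo, charlie, foxtrot, delta, foxtrot, foxtrot, alpha, charlie]
i=0: BASE=hotel L=golf R=bravo all differ -> CONFLICT
i=1: L=delta=BASE, R=charlie -> take RIGHT -> charlie
i=2: L=alpha, R=foxtrot=BASE -> take LEFT -> alpha
i=3: BASE=echo L=charlie R=delta all differ -> CONFLICT
i=4: L=foxtrot R=foxtrot -> agree -> foxtrot
i=5: L=bravo, R=foxtrot=BASE -> take LEFT -> bravo
i=6: L=alpha R=alpha -> agree -> alpha
i=7: L=hotel, R=charlie=BASE -> take LEFT -> hotel

Answer: <<<<<<< LEFT
golf
=======
bravo
>>>>>>> RIGHT
charlie
alpha
<<<<<<< LEFT
charlie
=======
delta
>>>>>>> RIGHT
foxtrot
bravo
alpha
hotel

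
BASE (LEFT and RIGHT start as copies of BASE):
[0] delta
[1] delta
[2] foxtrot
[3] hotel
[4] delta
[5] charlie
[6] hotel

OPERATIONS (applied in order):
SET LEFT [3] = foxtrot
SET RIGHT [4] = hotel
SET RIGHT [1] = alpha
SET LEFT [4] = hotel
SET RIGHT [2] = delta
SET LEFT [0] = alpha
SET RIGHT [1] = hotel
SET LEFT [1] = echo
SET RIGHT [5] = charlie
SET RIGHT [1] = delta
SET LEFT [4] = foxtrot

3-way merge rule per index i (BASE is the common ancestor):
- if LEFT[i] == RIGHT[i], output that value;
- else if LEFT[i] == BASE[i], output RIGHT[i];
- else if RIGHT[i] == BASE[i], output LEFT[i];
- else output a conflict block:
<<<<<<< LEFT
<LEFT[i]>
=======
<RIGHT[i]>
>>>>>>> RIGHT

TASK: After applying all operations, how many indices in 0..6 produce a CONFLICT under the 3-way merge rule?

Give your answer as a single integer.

Answer: 1

Derivation:
Final LEFT:  [alpha, echo, foxtrot, foxtrot, foxtrot, charlie, hotel]
Final RIGHT: [delta, delta, delta, hotel, hotel, charlie, hotel]
i=0: L=alpha, R=delta=BASE -> take LEFT -> alpha
i=1: L=echo, R=delta=BASE -> take LEFT -> echo
i=2: L=foxtrot=BASE, R=delta -> take RIGHT -> delta
i=3: L=foxtrot, R=hotel=BASE -> take LEFT -> foxtrot
i=4: BASE=delta L=foxtrot R=hotel all differ -> CONFLICT
i=5: L=charlie R=charlie -> agree -> charlie
i=6: L=hotel R=hotel -> agree -> hotel
Conflict count: 1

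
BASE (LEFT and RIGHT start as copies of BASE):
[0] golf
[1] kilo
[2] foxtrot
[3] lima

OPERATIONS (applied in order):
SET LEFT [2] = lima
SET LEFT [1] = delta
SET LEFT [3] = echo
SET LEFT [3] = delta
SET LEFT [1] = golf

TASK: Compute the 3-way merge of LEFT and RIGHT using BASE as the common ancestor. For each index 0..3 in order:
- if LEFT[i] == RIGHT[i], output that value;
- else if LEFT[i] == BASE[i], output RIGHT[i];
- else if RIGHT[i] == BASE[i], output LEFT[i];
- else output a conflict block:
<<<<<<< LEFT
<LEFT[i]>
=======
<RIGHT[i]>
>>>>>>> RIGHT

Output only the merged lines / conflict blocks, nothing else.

Final LEFT:  [golf, golf, lima, delta]
Final RIGHT: [golf, kilo, foxtrot, lima]
i=0: L=golf R=golf -> agree -> golf
i=1: L=golf, R=kilo=BASE -> take LEFT -> golf
i=2: L=lima, R=foxtrot=BASE -> take LEFT -> lima
i=3: L=delta, R=lima=BASE -> take LEFT -> delta

Answer: golf
golf
lima
delta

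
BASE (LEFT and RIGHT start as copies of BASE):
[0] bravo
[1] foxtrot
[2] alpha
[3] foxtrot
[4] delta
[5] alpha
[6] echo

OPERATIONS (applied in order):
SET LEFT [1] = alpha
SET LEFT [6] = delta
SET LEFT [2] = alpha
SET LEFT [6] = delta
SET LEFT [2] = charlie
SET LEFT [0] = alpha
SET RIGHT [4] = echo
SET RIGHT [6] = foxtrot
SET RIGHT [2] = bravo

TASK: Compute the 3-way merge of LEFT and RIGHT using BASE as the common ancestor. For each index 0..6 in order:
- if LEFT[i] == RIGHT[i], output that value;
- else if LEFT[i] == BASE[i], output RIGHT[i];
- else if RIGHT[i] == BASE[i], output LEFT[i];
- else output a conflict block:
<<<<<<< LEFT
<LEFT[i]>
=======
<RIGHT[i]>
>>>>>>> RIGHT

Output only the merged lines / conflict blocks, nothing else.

Final LEFT:  [alpha, alpha, charlie, foxtrot, delta, alpha, delta]
Final RIGHT: [bravo, foxtrot, bravo, foxtrot, echo, alpha, foxtrot]
i=0: L=alpha, R=bravo=BASE -> take LEFT -> alpha
i=1: L=alpha, R=foxtrot=BASE -> take LEFT -> alpha
i=2: BASE=alpha L=charlie R=bravo all differ -> CONFLICT
i=3: L=foxtrot R=foxtrot -> agree -> foxtrot
i=4: L=delta=BASE, R=echo -> take RIGHT -> echo
i=5: L=alpha R=alpha -> agree -> alpha
i=6: BASE=echo L=delta R=foxtrot all differ -> CONFLICT

Answer: alpha
alpha
<<<<<<< LEFT
charlie
=======
bravo
>>>>>>> RIGHT
foxtrot
echo
alpha
<<<<<<< LEFT
delta
=======
foxtrot
>>>>>>> RIGHT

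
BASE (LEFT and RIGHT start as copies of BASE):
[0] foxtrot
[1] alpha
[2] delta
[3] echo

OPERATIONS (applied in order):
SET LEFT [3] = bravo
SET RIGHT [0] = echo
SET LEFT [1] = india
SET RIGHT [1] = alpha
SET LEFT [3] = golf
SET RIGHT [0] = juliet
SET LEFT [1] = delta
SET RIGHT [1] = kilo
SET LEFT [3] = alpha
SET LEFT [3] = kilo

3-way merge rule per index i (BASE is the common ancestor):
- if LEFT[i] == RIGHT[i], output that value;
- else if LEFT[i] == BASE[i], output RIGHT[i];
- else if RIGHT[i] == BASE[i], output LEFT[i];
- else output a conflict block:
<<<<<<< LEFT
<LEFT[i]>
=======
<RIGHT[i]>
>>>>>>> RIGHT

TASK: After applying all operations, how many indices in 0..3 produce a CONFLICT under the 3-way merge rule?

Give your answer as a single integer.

Answer: 1

Derivation:
Final LEFT:  [foxtrot, delta, delta, kilo]
Final RIGHT: [juliet, kilo, delta, echo]
i=0: L=foxtrot=BASE, R=juliet -> take RIGHT -> juliet
i=1: BASE=alpha L=delta R=kilo all differ -> CONFLICT
i=2: L=delta R=delta -> agree -> delta
i=3: L=kilo, R=echo=BASE -> take LEFT -> kilo
Conflict count: 1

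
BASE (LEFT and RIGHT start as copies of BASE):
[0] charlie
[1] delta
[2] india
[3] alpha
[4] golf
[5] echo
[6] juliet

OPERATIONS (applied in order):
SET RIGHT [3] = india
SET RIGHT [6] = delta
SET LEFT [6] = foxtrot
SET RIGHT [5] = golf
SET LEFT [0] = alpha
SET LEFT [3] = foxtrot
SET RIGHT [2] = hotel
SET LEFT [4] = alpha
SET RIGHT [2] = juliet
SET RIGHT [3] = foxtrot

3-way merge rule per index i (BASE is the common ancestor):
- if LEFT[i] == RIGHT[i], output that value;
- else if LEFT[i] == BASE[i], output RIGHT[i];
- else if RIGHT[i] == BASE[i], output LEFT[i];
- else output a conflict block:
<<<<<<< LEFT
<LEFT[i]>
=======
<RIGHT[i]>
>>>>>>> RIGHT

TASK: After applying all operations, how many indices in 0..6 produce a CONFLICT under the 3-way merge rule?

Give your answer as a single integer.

Final LEFT:  [alpha, delta, india, foxtrot, alpha, echo, foxtrot]
Final RIGHT: [charlie, delta, juliet, foxtrot, golf, golf, delta]
i=0: L=alpha, R=charlie=BASE -> take LEFT -> alpha
i=1: L=delta R=delta -> agree -> delta
i=2: L=india=BASE, R=juliet -> take RIGHT -> juliet
i=3: L=foxtrot R=foxtrot -> agree -> foxtrot
i=4: L=alpha, R=golf=BASE -> take LEFT -> alpha
i=5: L=echo=BASE, R=golf -> take RIGHT -> golf
i=6: BASE=juliet L=foxtrot R=delta all differ -> CONFLICT
Conflict count: 1

Answer: 1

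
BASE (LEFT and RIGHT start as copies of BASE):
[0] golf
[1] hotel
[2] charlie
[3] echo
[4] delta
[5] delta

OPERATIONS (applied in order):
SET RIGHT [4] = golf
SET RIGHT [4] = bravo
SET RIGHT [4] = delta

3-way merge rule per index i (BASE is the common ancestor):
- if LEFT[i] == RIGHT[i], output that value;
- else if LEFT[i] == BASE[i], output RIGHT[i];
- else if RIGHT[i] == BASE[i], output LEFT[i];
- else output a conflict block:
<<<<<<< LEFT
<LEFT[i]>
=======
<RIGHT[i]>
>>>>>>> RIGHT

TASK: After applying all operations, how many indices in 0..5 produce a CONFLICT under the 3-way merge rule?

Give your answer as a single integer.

Answer: 0

Derivation:
Final LEFT:  [golf, hotel, charlie, echo, delta, delta]
Final RIGHT: [golf, hotel, charlie, echo, delta, delta]
i=0: L=golf R=golf -> agree -> golf
i=1: L=hotel R=hotel -> agree -> hotel
i=2: L=charlie R=charlie -> agree -> charlie
i=3: L=echo R=echo -> agree -> echo
i=4: L=delta R=delta -> agree -> delta
i=5: L=delta R=delta -> agree -> delta
Conflict count: 0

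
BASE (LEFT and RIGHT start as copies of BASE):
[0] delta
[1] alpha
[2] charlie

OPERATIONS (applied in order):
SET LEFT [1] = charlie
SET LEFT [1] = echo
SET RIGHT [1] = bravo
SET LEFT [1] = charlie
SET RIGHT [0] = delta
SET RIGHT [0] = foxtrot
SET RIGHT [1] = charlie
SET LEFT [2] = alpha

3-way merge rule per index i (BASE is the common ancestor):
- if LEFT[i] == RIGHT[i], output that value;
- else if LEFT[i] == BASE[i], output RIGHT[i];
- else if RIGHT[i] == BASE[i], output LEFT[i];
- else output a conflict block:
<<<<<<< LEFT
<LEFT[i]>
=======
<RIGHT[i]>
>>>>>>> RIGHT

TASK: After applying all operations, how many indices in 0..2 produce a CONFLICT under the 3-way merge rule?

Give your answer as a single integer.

Final LEFT:  [delta, charlie, alpha]
Final RIGHT: [foxtrot, charlie, charlie]
i=0: L=delta=BASE, R=foxtrot -> take RIGHT -> foxtrot
i=1: L=charlie R=charlie -> agree -> charlie
i=2: L=alpha, R=charlie=BASE -> take LEFT -> alpha
Conflict count: 0

Answer: 0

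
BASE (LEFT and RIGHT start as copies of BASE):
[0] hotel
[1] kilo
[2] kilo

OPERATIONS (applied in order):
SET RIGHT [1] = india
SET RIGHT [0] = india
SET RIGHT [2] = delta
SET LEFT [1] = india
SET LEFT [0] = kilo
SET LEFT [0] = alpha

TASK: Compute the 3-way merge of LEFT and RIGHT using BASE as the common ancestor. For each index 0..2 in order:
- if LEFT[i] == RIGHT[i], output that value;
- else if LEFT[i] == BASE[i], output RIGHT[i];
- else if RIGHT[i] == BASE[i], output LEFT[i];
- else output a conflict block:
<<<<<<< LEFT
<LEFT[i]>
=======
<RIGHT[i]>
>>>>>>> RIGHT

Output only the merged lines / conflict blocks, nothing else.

Answer: <<<<<<< LEFT
alpha
=======
india
>>>>>>> RIGHT
india
delta

Derivation:
Final LEFT:  [alpha, india, kilo]
Final RIGHT: [india, india, delta]
i=0: BASE=hotel L=alpha R=india all differ -> CONFLICT
i=1: L=india R=india -> agree -> india
i=2: L=kilo=BASE, R=delta -> take RIGHT -> delta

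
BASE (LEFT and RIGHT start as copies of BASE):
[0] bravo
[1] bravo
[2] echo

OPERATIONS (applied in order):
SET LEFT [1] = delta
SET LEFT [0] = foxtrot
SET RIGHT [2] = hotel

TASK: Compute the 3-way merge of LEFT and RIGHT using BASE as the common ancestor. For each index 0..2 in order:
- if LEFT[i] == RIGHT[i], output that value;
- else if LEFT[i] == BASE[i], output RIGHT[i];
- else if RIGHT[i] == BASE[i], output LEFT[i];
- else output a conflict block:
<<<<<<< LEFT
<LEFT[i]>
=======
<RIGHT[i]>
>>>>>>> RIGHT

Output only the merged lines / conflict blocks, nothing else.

Final LEFT:  [foxtrot, delta, echo]
Final RIGHT: [bravo, bravo, hotel]
i=0: L=foxtrot, R=bravo=BASE -> take LEFT -> foxtrot
i=1: L=delta, R=bravo=BASE -> take LEFT -> delta
i=2: L=echo=BASE, R=hotel -> take RIGHT -> hotel

Answer: foxtrot
delta
hotel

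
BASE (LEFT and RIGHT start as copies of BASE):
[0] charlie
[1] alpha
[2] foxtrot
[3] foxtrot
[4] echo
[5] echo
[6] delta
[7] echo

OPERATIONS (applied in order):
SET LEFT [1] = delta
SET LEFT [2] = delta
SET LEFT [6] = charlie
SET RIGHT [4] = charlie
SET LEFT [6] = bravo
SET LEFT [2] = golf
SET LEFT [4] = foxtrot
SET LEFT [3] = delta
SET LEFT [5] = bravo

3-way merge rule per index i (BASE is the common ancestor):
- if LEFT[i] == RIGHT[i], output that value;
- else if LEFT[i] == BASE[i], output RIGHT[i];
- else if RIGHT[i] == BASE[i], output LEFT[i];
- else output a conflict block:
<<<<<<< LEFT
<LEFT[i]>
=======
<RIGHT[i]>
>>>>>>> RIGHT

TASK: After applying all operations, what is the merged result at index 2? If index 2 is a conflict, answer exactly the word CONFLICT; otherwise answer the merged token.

Answer: golf

Derivation:
Final LEFT:  [charlie, delta, golf, delta, foxtrot, bravo, bravo, echo]
Final RIGHT: [charlie, alpha, foxtrot, foxtrot, charlie, echo, delta, echo]
i=0: L=charlie R=charlie -> agree -> charlie
i=1: L=delta, R=alpha=BASE -> take LEFT -> delta
i=2: L=golf, R=foxtrot=BASE -> take LEFT -> golf
i=3: L=delta, R=foxtrot=BASE -> take LEFT -> delta
i=4: BASE=echo L=foxtrot R=charlie all differ -> CONFLICT
i=5: L=bravo, R=echo=BASE -> take LEFT -> bravo
i=6: L=bravo, R=delta=BASE -> take LEFT -> bravo
i=7: L=echo R=echo -> agree -> echo
Index 2 -> golf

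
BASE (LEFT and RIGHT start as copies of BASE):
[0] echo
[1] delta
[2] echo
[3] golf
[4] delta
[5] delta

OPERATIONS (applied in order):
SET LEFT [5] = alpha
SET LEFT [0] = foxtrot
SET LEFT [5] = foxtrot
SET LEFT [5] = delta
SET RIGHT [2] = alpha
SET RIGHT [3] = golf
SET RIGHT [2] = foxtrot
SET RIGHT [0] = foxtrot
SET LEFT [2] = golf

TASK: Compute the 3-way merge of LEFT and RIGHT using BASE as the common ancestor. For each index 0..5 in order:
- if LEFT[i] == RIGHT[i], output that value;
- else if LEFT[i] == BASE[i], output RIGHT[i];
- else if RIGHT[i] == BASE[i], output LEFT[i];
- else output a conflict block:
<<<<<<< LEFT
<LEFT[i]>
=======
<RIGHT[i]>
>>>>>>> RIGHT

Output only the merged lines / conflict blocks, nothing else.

Final LEFT:  [foxtrot, delta, golf, golf, delta, delta]
Final RIGHT: [foxtrot, delta, foxtrot, golf, delta, delta]
i=0: L=foxtrot R=foxtrot -> agree -> foxtrot
i=1: L=delta R=delta -> agree -> delta
i=2: BASE=echo L=golf R=foxtrot all differ -> CONFLICT
i=3: L=golf R=golf -> agree -> golf
i=4: L=delta R=delta -> agree -> delta
i=5: L=delta R=delta -> agree -> delta

Answer: foxtrot
delta
<<<<<<< LEFT
golf
=======
foxtrot
>>>>>>> RIGHT
golf
delta
delta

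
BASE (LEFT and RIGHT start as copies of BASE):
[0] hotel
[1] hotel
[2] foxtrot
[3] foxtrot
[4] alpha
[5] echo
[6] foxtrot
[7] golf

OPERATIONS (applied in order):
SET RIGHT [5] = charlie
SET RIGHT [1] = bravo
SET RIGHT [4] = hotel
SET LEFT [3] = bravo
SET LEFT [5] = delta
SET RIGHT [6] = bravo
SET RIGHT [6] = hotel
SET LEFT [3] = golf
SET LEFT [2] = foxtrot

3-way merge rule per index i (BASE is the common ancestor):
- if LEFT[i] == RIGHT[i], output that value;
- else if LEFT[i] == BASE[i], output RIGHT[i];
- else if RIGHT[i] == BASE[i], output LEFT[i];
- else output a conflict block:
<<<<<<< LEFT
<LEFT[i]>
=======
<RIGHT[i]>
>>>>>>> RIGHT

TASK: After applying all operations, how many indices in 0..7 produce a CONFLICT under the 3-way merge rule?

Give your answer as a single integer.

Answer: 1

Derivation:
Final LEFT:  [hotel, hotel, foxtrot, golf, alpha, delta, foxtrot, golf]
Final RIGHT: [hotel, bravo, foxtrot, foxtrot, hotel, charlie, hotel, golf]
i=0: L=hotel R=hotel -> agree -> hotel
i=1: L=hotel=BASE, R=bravo -> take RIGHT -> bravo
i=2: L=foxtrot R=foxtrot -> agree -> foxtrot
i=3: L=golf, R=foxtrot=BASE -> take LEFT -> golf
i=4: L=alpha=BASE, R=hotel -> take RIGHT -> hotel
i=5: BASE=echo L=delta R=charlie all differ -> CONFLICT
i=6: L=foxtrot=BASE, R=hotel -> take RIGHT -> hotel
i=7: L=golf R=golf -> agree -> golf
Conflict count: 1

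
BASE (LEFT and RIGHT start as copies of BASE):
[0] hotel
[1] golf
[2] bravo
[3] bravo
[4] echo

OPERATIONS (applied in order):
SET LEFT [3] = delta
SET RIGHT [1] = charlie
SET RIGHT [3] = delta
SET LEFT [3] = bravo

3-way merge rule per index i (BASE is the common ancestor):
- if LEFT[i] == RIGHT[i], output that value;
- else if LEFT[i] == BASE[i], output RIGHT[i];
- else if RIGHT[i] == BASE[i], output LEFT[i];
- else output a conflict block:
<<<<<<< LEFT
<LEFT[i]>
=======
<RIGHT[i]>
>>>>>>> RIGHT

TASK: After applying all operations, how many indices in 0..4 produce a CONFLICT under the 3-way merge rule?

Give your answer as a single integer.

Final LEFT:  [hotel, golf, bravo, bravo, echo]
Final RIGHT: [hotel, charlie, bravo, delta, echo]
i=0: L=hotel R=hotel -> agree -> hotel
i=1: L=golf=BASE, R=charlie -> take RIGHT -> charlie
i=2: L=bravo R=bravo -> agree -> bravo
i=3: L=bravo=BASE, R=delta -> take RIGHT -> delta
i=4: L=echo R=echo -> agree -> echo
Conflict count: 0

Answer: 0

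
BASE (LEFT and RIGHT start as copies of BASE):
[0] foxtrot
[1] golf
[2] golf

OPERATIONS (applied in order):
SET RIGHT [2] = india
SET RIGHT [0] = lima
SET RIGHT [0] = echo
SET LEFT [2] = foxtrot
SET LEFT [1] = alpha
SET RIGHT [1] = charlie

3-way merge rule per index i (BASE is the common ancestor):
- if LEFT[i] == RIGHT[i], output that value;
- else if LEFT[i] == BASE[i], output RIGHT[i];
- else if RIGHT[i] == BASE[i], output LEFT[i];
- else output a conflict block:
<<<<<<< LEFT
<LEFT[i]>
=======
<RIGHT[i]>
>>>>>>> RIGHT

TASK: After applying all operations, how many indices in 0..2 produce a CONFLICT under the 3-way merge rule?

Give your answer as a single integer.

Answer: 2

Derivation:
Final LEFT:  [foxtrot, alpha, foxtrot]
Final RIGHT: [echo, charlie, india]
i=0: L=foxtrot=BASE, R=echo -> take RIGHT -> echo
i=1: BASE=golf L=alpha R=charlie all differ -> CONFLICT
i=2: BASE=golf L=foxtrot R=india all differ -> CONFLICT
Conflict count: 2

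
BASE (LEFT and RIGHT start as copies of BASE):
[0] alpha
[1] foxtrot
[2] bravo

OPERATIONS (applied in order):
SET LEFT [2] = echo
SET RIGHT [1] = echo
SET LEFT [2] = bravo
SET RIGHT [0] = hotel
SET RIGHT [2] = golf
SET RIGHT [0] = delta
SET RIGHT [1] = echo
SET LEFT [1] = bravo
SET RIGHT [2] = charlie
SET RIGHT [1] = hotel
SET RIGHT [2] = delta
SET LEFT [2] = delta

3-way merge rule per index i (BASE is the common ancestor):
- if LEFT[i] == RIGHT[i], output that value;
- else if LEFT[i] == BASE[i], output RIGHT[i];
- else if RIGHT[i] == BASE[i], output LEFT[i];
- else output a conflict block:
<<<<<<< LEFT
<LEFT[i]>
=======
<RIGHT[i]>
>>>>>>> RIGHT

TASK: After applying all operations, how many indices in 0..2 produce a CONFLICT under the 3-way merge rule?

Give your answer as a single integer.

Final LEFT:  [alpha, bravo, delta]
Final RIGHT: [delta, hotel, delta]
i=0: L=alpha=BASE, R=delta -> take RIGHT -> delta
i=1: BASE=foxtrot L=bravo R=hotel all differ -> CONFLICT
i=2: L=delta R=delta -> agree -> delta
Conflict count: 1

Answer: 1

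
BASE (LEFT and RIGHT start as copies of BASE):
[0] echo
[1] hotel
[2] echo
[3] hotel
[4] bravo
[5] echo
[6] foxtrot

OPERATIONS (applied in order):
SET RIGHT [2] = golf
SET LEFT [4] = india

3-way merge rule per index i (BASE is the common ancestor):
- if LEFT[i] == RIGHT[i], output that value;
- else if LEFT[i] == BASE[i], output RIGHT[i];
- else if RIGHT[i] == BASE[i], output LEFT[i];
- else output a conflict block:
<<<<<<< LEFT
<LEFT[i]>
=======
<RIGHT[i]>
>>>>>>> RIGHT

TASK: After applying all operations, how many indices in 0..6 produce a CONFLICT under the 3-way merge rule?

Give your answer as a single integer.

Final LEFT:  [echo, hotel, echo, hotel, india, echo, foxtrot]
Final RIGHT: [echo, hotel, golf, hotel, bravo, echo, foxtrot]
i=0: L=echo R=echo -> agree -> echo
i=1: L=hotel R=hotel -> agree -> hotel
i=2: L=echo=BASE, R=golf -> take RIGHT -> golf
i=3: L=hotel R=hotel -> agree -> hotel
i=4: L=india, R=bravo=BASE -> take LEFT -> india
i=5: L=echo R=echo -> agree -> echo
i=6: L=foxtrot R=foxtrot -> agree -> foxtrot
Conflict count: 0

Answer: 0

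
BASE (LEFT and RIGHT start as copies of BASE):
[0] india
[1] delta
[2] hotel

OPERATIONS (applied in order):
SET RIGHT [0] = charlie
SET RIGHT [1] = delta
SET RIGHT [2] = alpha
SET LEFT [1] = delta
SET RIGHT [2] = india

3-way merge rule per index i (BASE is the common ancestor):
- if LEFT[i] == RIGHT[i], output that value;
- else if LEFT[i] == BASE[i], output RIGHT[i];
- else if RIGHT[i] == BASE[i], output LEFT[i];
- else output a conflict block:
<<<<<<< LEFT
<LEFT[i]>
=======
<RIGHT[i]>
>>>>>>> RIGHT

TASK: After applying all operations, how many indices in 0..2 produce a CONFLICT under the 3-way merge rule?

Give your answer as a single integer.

Final LEFT:  [india, delta, hotel]
Final RIGHT: [charlie, delta, india]
i=0: L=india=BASE, R=charlie -> take RIGHT -> charlie
i=1: L=delta R=delta -> agree -> delta
i=2: L=hotel=BASE, R=india -> take RIGHT -> india
Conflict count: 0

Answer: 0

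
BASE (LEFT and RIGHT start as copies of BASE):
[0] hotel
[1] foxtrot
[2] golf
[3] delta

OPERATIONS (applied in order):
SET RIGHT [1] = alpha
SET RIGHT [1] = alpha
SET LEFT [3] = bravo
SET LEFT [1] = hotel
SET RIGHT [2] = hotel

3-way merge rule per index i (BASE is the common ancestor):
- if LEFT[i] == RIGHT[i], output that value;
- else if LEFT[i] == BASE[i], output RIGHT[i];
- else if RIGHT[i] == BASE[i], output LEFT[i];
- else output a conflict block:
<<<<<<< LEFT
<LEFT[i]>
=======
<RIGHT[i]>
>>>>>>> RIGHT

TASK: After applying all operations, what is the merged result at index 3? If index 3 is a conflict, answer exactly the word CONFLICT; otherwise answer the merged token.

Answer: bravo

Derivation:
Final LEFT:  [hotel, hotel, golf, bravo]
Final RIGHT: [hotel, alpha, hotel, delta]
i=0: L=hotel R=hotel -> agree -> hotel
i=1: BASE=foxtrot L=hotel R=alpha all differ -> CONFLICT
i=2: L=golf=BASE, R=hotel -> take RIGHT -> hotel
i=3: L=bravo, R=delta=BASE -> take LEFT -> bravo
Index 3 -> bravo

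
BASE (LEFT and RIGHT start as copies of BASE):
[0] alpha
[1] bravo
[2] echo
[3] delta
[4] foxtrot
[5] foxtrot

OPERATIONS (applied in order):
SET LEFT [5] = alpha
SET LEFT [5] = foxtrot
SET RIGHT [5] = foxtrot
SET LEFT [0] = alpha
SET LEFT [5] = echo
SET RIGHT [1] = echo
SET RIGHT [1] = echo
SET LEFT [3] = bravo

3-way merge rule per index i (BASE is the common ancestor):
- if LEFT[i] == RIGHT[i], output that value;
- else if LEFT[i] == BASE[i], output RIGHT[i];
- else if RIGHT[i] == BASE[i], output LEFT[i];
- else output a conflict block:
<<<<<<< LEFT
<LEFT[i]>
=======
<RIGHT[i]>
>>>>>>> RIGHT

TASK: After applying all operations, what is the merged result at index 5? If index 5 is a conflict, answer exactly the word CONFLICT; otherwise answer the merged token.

Answer: echo

Derivation:
Final LEFT:  [alpha, bravo, echo, bravo, foxtrot, echo]
Final RIGHT: [alpha, echo, echo, delta, foxtrot, foxtrot]
i=0: L=alpha R=alpha -> agree -> alpha
i=1: L=bravo=BASE, R=echo -> take RIGHT -> echo
i=2: L=echo R=echo -> agree -> echo
i=3: L=bravo, R=delta=BASE -> take LEFT -> bravo
i=4: L=foxtrot R=foxtrot -> agree -> foxtrot
i=5: L=echo, R=foxtrot=BASE -> take LEFT -> echo
Index 5 -> echo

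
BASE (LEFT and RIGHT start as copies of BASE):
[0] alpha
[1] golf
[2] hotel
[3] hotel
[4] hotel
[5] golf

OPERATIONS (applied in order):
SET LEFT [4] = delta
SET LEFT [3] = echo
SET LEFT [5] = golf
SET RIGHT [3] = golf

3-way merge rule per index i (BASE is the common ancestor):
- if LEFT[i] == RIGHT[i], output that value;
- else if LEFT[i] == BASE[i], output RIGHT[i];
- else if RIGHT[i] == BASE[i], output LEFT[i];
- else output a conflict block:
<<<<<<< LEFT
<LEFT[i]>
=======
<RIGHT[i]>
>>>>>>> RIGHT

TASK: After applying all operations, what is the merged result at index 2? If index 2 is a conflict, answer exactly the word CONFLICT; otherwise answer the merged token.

Final LEFT:  [alpha, golf, hotel, echo, delta, golf]
Final RIGHT: [alpha, golf, hotel, golf, hotel, golf]
i=0: L=alpha R=alpha -> agree -> alpha
i=1: L=golf R=golf -> agree -> golf
i=2: L=hotel R=hotel -> agree -> hotel
i=3: BASE=hotel L=echo R=golf all differ -> CONFLICT
i=4: L=delta, R=hotel=BASE -> take LEFT -> delta
i=5: L=golf R=golf -> agree -> golf
Index 2 -> hotel

Answer: hotel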